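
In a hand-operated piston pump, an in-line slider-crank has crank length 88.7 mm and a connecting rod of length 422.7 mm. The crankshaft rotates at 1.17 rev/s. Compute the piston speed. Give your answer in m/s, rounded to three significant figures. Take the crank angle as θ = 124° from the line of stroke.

ω = 2π·1.17 = 7.351 rad/s
For an in-line slider-crank, x = r cosθ + √(L² − r² sin²θ), so v = −rω sinθ·[1 + r cosθ/√(L² − r² sin²θ)].
With r = 0.0887 m, L = 0.4227 m, θ = 124°: √(L² − r² sin²θ) = 0.41625 m.
v = −0.0887·7.351·0.82904·[1 + 0.0887·-0.55919/0.41625] = -0.47617 m/s.
|v| = 0.47617 m/s.

0.476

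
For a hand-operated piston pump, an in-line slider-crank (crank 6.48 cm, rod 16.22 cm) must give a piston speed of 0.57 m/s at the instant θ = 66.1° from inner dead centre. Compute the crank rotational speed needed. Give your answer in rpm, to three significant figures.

78.3

For an in-line slider-crank, |v_piston| = rω|sinθ|·[1 + r cosθ/√(L² − r² sin²θ)].
With r = 0.0648 m, L = 0.1622 m, θ = 66.1°: the bracketed kinematic factor |dx/dθ| = 0.069544 m.
ω = v/|dx/dθ| = 0.57/0.069544 = 8.1962 rad/s.
N = 60ω/(2π) = 78.268 rpm.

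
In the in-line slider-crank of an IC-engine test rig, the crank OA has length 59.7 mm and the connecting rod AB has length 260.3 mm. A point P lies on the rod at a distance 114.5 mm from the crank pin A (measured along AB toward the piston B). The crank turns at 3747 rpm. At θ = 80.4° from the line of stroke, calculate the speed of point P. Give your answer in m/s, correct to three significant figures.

ω = 392.4 rad/s.  Crank-pin speed |V_A| = rω = 23.425 m/s, perpendicular to OA.
Rod angle: sinφ = −(r/L) sinθ ⇒ φ = -13.070°; ω_rod = −rω cosθ/√(L²−r²sin²θ) = -15.407 rad/s.
V_P = V_A + ω_rod × AP, with AP = 0.1145 m along the rod.
Components: V_Px = −rω sinθ − a·ω_rod·sinφ = -23.496 m/s;  V_Py = rω cosθ + a·ω_rod·cosφ = +2.1882 m/s.
|V_P| = √(V_Px² + V_Py²) = 23.598 m/s.

23.6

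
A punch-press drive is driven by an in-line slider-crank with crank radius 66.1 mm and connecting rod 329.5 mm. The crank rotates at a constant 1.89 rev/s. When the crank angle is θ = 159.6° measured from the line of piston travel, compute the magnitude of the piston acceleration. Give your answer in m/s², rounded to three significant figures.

ω = 2π·1.89 = 11.88 rad/s
x(θ) = r cosθ + √(L² − r² sin²θ); with ω constant, a = ω²·d²x/dθ².
d²x/dθ² = −r cosθ − r²(cos2θ)/√u − r⁴ sin²2θ/(4u^{3/2}),  u = L² − r² sin²θ = 0.108039 m².
Substituting r = 0.0661 m, L = 0.3295 m, θ = 159.6°: d²x/dθ² = +0.051834 m.
a = ω²·d²x/dθ² = (11.88)²·(+0.051834) = +7.3097 m/s²;  |a| = 7.3097 m/s².

7.31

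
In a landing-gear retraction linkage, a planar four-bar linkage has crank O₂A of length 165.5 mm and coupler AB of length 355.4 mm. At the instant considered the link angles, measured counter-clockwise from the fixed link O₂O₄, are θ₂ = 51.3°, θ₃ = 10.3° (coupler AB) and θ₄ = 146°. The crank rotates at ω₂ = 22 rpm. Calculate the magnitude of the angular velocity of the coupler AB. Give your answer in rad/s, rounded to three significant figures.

1.53

ω₂ = 2.304 rad/s (from 22 rpm).
Differentiating the loop-closure r₂e^{iθ₂}+r₃e^{iθ₃}=r₁+r₄e^{iθ₄} gives r₂ω₂e^{iθ₂}+r₃ω₃e^{iθ₃}=r₄ω₄e^{iθ₄}.
Eliminating the other unknown: ω₃ = r₂ω₂ sin(θ₄−θ₂) / [r₃ sin(θ₃−θ₄)].
Numerator sine = +0.99664; denominator sine = -0.69842.
Result = 0.1655·2.304·(+0.99664) / (0.3554·(-0.69842)) = -1.5309 rad/s; magnitude 1.5309 rad/s.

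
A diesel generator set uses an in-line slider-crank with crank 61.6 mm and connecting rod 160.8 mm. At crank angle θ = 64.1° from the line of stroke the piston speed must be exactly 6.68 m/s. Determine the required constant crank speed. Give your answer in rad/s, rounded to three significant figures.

For an in-line slider-crank, |v_piston| = rω|sinθ|·[1 + r cosθ/√(L² − r² sin²θ)].
With r = 0.0616 m, L = 0.1608 m, θ = 64.1°: the bracketed kinematic factor |dx/dθ| = 0.06529 m.
ω = v/|dx/dθ| = 6.68/0.06529 = 102.31 rad/s.

102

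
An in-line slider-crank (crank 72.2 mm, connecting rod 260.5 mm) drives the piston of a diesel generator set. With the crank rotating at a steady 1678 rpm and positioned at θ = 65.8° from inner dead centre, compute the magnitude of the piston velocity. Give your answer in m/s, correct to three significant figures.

ω = 2π·1678/60 = 175.7 rad/s
For an in-line slider-crank, x = r cosθ + √(L² − r² sin²θ), so v = −rω sinθ·[1 + r cosθ/√(L² − r² sin²θ)].
With r = 0.0722 m, L = 0.2605 m, θ = 65.8°: √(L² − r² sin²θ) = 0.25204 m.
v = −0.0722·175.7·0.91212·[1 + 0.0722·0.40992/0.25204] = -12.931 m/s.
|v| = 12.931 m/s.

12.9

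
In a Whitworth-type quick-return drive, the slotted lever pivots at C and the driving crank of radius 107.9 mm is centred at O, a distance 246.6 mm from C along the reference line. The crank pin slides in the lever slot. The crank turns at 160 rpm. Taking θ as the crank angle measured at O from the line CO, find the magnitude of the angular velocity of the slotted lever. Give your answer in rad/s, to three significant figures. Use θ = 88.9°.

ω = 16.76 rad/s (from 160 rpm).
Crank pin A relative to C: A = (d + r cosθ, r sinθ); lever angle φ = atan2(r sinθ, d + r cosθ).
Differentiating tanφ: φ̇ = rω(d cosθ + r)/(d² + r² + 2dr cosθ).
d² + r² + 2dr cosθ = |CA|² = 0.0734756 m²;  d cosθ + r = +0.11263 m.
|ω_lever| = |0.1079·16.76·+0.11263| / 0.0734756 = 2.7714 rad/s.

2.77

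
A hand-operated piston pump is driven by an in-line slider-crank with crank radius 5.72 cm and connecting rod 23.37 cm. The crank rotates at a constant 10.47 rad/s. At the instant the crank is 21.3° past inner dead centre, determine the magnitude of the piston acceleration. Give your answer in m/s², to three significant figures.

6.99

ω = 10.47 rad/s
x(θ) = r cosθ + √(L² − r² sin²θ); with ω constant, a = ω²·d²x/dθ².
d²x/dθ² = −r cosθ − r²(cos2θ)/√u − r⁴ sin²2θ/(4u^{3/2}),  u = L² − r² sin²θ = 0.054184 m².
Substituting r = 0.0572 m, L = 0.2337 m, θ = 21.3°: d²x/dθ² = -0.063736 m.
a = ω²·d²x/dθ² = (10.47)²·(-0.063736) = -6.9868 m/s²;  |a| = 6.9868 m/s².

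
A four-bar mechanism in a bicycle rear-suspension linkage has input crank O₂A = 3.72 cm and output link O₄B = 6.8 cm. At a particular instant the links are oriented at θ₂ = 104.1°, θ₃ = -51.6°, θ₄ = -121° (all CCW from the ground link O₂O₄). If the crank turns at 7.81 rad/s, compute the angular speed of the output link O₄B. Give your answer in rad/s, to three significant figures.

ω₂ = 7.81 rad/s
Differentiating the loop-closure r₂e^{iθ₂}+r₃e^{iθ₃}=r₁+r₄e^{iθ₄} gives r₂ω₂e^{iθ₂}+r₃ω₃e^{iθ₃}=r₄ω₄e^{iθ₄}.
Eliminating the other unknown: ω₄ = r₂ω₂ sin(θ₂−θ₃) / [r₄ sin(θ₄−θ₃)].
Numerator sine = +0.41151; denominator sine = -0.93606.
Result = 0.0372·7.81·(+0.41151) / (0.068·(-0.93606)) = -1.8783 rad/s; magnitude 1.8783 rad/s.

1.88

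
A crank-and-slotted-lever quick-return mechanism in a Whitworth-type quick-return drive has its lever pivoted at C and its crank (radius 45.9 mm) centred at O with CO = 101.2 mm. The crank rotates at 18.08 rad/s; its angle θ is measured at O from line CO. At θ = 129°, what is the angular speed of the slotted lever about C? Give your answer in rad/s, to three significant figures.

ω = 18.08 rad/s
Crank pin A relative to C: A = (d + r cosθ, r sinθ); lever angle φ = atan2(r sinθ, d + r cosθ).
Differentiating tanφ: φ̇ = rω(d cosθ + r)/(d² + r² + 2dr cosθ).
d² + r² + 2dr cosθ = |CA|² = 0.00650176 m²;  d cosθ + r = -0.017787 m.
|ω_lever| = |0.0459·18.08·-0.017787| / 0.00650176 = 2.2703 rad/s.

2.27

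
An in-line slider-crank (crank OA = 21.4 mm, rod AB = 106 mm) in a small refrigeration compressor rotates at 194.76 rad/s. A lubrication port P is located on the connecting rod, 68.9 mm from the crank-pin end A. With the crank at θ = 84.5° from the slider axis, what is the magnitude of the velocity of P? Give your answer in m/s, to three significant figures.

ω = 194.8 rad/s.  Crank-pin speed |V_A| = rω = 4.1679 m/s, perpendicular to OA.
Rod angle: sinφ = −(r/L) sinθ ⇒ φ = -11.593°; ω_rod = −rω cosθ/√(L²−r²sin²θ) = -3.8471 rad/s.
V_P = V_A + ω_rod × AP, with AP = 0.0689 m along the rod.
Components: V_Px = −rω sinθ − a·ω_rod·sinφ = -4.2019 m/s;  V_Py = rω cosθ + a·ω_rod·cosφ = +0.13982 m/s.
|V_P| = √(V_Px² + V_Py²) = 4.2043 m/s.

4.20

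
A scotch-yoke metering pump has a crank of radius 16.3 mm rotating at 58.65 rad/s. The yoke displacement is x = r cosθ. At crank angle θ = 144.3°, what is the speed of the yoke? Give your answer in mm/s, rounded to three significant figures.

558

ω = 58.65 rad/s
x = r cosθ ⇒ ẋ = −rω sinθ.
|v| = rω|sinθ| = 0.0163·58.65·|sin 144.3°| = 0.55786 m/s = 557.86 mm/s.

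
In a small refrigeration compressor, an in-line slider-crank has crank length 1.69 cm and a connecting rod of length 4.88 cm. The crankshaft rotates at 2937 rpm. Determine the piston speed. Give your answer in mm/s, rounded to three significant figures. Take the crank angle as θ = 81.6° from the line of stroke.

ω = 2π·2937/60 = 307.6 rad/s
For an in-line slider-crank, x = r cosθ + √(L² − r² sin²θ), so v = −rω sinθ·[1 + r cosθ/√(L² − r² sin²θ)].
With r = 0.0169 m, L = 0.0488 m, θ = 81.6°: √(L² − r² sin²θ) = 0.045847 m.
v = −0.0169·307.6·0.98927·[1 + 0.0169·0.14608/0.045847] = -5.4189 m/s.
|v| = 5.4189 m/s = 5418.9 mm/s.

5420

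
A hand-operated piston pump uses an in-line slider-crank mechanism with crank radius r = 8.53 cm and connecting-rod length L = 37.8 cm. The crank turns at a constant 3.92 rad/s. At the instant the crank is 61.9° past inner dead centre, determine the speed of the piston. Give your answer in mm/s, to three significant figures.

ω = 3.92 rad/s
For an in-line slider-crank, x = r cosθ + √(L² − r² sin²θ), so v = −rω sinθ·[1 + r cosθ/√(L² − r² sin²θ)].
With r = 0.0853 m, L = 0.378 m, θ = 61.9°: √(L² − r² sin²θ) = 0.37044 m.
v = −0.0853·3.92·0.88213·[1 + 0.0853·0.47101/0.37044] = -0.32695 m/s.
|v| = 0.32695 m/s = 326.95 mm/s.

327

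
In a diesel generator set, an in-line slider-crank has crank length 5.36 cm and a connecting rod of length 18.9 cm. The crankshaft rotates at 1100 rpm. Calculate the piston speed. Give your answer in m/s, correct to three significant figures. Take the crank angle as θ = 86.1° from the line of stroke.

6.28

ω = 2π·1100/60 = 115.2 rad/s
For an in-line slider-crank, x = r cosθ + √(L² − r² sin²θ), so v = −rω sinθ·[1 + r cosθ/√(L² − r² sin²θ)].
With r = 0.0536 m, L = 0.189 m, θ = 86.1°: √(L² − r² sin²θ) = 0.18128 m.
v = −0.0536·115.2·0.99768·[1 + 0.0536·0.06802/0.18128] = -6.2839 m/s.
|v| = 6.2839 m/s.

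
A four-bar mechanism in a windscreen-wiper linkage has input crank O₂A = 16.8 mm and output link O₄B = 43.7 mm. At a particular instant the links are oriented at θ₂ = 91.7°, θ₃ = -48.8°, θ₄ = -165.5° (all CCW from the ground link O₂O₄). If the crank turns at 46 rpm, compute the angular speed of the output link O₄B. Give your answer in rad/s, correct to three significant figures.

ω₂ = 4.817 rad/s (from 46 rpm).
Differentiating the loop-closure r₂e^{iθ₂}+r₃e^{iθ₃}=r₁+r₄e^{iθ₄} gives r₂ω₂e^{iθ₂}+r₃ω₃e^{iθ₃}=r₄ω₄e^{iθ₄}.
Eliminating the other unknown: ω₄ = r₂ω₂ sin(θ₂−θ₃) / [r₄ sin(θ₄−θ₃)].
Numerator sine = +0.63608; denominator sine = -0.89337.
Result = 0.0168·4.817·(+0.63608) / (0.0437·(-0.89337)) = -1.3185 rad/s; magnitude 1.3185 rad/s.

1.32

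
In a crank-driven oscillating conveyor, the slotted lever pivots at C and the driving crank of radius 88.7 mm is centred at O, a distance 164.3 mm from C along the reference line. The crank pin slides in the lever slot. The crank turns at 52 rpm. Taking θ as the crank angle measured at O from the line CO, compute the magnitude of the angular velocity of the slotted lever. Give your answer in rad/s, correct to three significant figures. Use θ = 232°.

0.356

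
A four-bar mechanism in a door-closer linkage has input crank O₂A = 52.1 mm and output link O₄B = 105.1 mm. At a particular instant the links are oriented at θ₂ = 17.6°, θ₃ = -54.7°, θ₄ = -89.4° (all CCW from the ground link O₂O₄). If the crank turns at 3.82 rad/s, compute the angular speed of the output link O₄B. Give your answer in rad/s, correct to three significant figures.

ω₂ = 3.82 rad/s
Differentiating the loop-closure r₂e^{iθ₂}+r₃e^{iθ₃}=r₁+r₄e^{iθ₄} gives r₂ω₂e^{iθ₂}+r₃ω₃e^{iθ₃}=r₄ω₄e^{iθ₄}.
Eliminating the other unknown: ω₄ = r₂ω₂ sin(θ₂−θ₃) / [r₄ sin(θ₄−θ₃)].
Numerator sine = +0.95266; denominator sine = -0.56928.
Result = 0.0521·3.82·(+0.95266) / (0.1051·(-0.56928)) = -3.1689 rad/s; magnitude 3.1689 rad/s.

3.17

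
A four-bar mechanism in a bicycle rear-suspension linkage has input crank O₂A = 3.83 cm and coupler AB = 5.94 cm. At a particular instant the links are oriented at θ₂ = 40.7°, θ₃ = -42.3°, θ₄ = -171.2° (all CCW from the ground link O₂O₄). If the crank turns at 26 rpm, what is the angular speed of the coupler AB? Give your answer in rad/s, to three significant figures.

ω₂ = 2.723 rad/s (from 26 rpm).
Differentiating the loop-closure r₂e^{iθ₂}+r₃e^{iθ₃}=r₁+r₄e^{iθ₄} gives r₂ω₂e^{iθ₂}+r₃ω₃e^{iθ₃}=r₄ω₄e^{iθ₄}.
Eliminating the other unknown: ω₃ = r₂ω₂ sin(θ₄−θ₂) / [r₃ sin(θ₃−θ₄)].
Numerator sine = +0.52844; denominator sine = +0.77824.
Result = 0.0383·2.723·(+0.52844) / (0.0594·(+0.77824)) = +1.192 rad/s; magnitude 1.192 rad/s.

1.19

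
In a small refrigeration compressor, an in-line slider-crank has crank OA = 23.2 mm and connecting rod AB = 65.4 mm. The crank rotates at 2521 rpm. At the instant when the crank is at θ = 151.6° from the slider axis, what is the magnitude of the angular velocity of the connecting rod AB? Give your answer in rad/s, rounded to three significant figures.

ω = 264 rad/s (converted from 2521 rpm).
The rod makes angle φ with the slider axis where L sinφ = r sinθ; differentiating, L cosφ·φ̇ = r ω cosθ.
L cosφ = √(L² − r² sin²θ) = 0.064462 m.
|ω_rod| = r ω |cosθ| / √(L² − r² sin²θ) = 0.0232·264·0.87965/0.064462 = 83.578 rad/s.

83.6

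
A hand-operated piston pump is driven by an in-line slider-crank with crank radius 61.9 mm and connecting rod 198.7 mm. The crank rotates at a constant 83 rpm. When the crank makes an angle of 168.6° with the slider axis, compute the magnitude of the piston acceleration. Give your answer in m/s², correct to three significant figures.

ω = 2π·83/60 = 8.692 rad/s
x(θ) = r cosθ + √(L² − r² sin²θ); with ω constant, a = ω²·d²x/dθ².
d²x/dθ² = −r cosθ − r²(cos2θ)/√u − r⁴ sin²2θ/(4u^{3/2}),  u = L² − r² sin²θ = 0.039332 m².
Substituting r = 0.0619 m, L = 0.1987 m, θ = 168.6°: d²x/dθ² = +0.042798 m.
a = ω²·d²x/dθ² = (8.692)²·(+0.042798) = +3.2332 m/s²;  |a| = 3.2332 m/s².

3.23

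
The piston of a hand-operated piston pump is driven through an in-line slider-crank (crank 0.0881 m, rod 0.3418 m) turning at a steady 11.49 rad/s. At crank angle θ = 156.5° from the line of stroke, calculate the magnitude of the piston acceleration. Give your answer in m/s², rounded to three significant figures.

ω = 11.49 rad/s
x(θ) = r cosθ + √(L² − r² sin²θ); with ω constant, a = ω²·d²x/dθ².
d²x/dθ² = −r cosθ − r²(cos2θ)/√u − r⁴ sin²2θ/(4u^{3/2}),  u = L² − r² sin²θ = 0.115593 m².
Substituting r = 0.0881 m, L = 0.3418 m, θ = 156.5°: d²x/dθ² = +0.065019 m.
a = ω²·d²x/dθ² = (11.49)²·(+0.065019) = +8.5838 m/s²;  |a| = 8.5838 m/s².

8.58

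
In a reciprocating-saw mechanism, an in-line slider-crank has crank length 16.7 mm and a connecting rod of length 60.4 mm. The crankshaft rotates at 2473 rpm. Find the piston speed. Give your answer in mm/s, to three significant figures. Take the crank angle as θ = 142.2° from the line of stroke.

2060

ω = 2π·2473/60 = 259 rad/s
For an in-line slider-crank, x = r cosθ + √(L² − r² sin²θ), so v = −rω sinθ·[1 + r cosθ/√(L² − r² sin²θ)].
With r = 0.0167 m, L = 0.0604 m, θ = 142.2°: √(L² − r² sin²θ) = 0.059526 m.
v = −0.0167·259·0.61291·[1 + 0.0167·-0.79016/0.059526] = -2.0631 m/s.
|v| = 2.0631 m/s = 2063.1 mm/s.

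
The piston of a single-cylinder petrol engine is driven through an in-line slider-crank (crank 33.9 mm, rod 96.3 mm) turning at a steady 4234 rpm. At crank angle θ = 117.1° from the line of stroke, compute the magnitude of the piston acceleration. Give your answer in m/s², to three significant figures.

ω = 2π·4234/60 = 443.4 rad/s
x(θ) = r cosθ + √(L² − r² sin²θ); with ω constant, a = ω²·d²x/dθ².
d²x/dθ² = −r cosθ − r²(cos2θ)/√u − r⁴ sin²2θ/(4u^{3/2}),  u = L² − r² sin²θ = 0.00836297 m².
Substituting r = 0.0339 m, L = 0.0963 m, θ = 117.1°: d²x/dθ² = +0.02251 m.
a = ω²·d²x/dθ² = (443.4)²·(+0.02251) = +4425.2 m/s²;  |a| = 4425.2 m/s².

4430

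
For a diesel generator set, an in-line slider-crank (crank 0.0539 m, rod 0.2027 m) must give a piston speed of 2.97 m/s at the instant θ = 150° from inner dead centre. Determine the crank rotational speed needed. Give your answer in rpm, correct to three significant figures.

1370

For an in-line slider-crank, |v_piston| = rω|sinθ|·[1 + r cosθ/√(L² − r² sin²θ)].
With r = 0.0539 m, L = 0.2027 m, θ = 150°: the bracketed kinematic factor |dx/dθ| = 0.020688 m.
ω = v/|dx/dθ| = 2.97/0.020688 = 143.56 rad/s.
N = 60ω/(2π) = 1370.9 rpm.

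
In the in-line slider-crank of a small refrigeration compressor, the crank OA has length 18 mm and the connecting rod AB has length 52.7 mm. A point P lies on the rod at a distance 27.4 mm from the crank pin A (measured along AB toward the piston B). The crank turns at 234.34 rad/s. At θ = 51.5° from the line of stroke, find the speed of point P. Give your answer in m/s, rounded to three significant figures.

ω = 234.3 rad/s.  Crank-pin speed |V_A| = rω = 4.2181 m/s, perpendicular to OA.
Rod angle: sinφ = −(r/L) sinθ ⇒ φ = -15.504°; ω_rod = −rω cosθ/√(L²−r²sin²θ) = -51.708 rad/s.
V_P = V_A + ω_rod × AP, with AP = 0.0274 m along the rod.
Components: V_Px = −rω sinθ − a·ω_rod·sinφ = -3.6799 m/s;  V_Py = rω cosθ + a·ω_rod·cosφ = +1.2606 m/s.
|V_P| = √(V_Px² + V_Py²) = 3.8898 m/s.

3.89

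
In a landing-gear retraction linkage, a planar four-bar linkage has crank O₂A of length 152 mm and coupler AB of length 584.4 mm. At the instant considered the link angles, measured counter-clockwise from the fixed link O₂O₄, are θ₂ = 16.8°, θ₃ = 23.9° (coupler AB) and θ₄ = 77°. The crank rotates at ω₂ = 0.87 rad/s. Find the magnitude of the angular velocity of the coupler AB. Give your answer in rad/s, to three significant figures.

ω₂ = 0.87 rad/s
Differentiating the loop-closure r₂e^{iθ₂}+r₃e^{iθ₃}=r₁+r₄e^{iθ₄} gives r₂ω₂e^{iθ₂}+r₃ω₃e^{iθ₃}=r₄ω₄e^{iθ₄}.
Eliminating the other unknown: ω₃ = r₂ω₂ sin(θ₄−θ₂) / [r₃ sin(θ₃−θ₄)].
Numerator sine = +0.86777; denominator sine = -0.79968.
Result = 0.152·0.87·(+0.86777) / (0.5844·(-0.79968)) = -0.24555 rad/s; magnitude 0.24555 rad/s.

0.246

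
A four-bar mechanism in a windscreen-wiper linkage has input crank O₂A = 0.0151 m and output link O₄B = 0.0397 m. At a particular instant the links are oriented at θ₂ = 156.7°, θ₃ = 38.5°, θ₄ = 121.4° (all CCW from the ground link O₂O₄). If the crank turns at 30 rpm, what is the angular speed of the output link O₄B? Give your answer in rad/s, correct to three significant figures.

1.06

ω₂ = 3.142 rad/s (from 30 rpm).
Differentiating the loop-closure r₂e^{iθ₂}+r₃e^{iθ₃}=r₁+r₄e^{iθ₄} gives r₂ω₂e^{iθ₂}+r₃ω₃e^{iθ₃}=r₄ω₄e^{iθ₄}.
Eliminating the other unknown: ω₄ = r₂ω₂ sin(θ₂−θ₃) / [r₄ sin(θ₄−θ₃)].
Numerator sine = +0.88130; denominator sine = +0.99233.
Result = 0.0151·3.142·(+0.88130) / (0.0397·(+0.99233)) = +1.0612 rad/s; magnitude 1.0612 rad/s.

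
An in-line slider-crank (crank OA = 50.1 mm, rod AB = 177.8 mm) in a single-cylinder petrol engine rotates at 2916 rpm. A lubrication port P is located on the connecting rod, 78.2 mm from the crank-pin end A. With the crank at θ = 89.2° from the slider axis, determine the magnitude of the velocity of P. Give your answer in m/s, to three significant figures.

ω = 305.4 rad/s.  Crank-pin speed |V_A| = rω = 15.299 m/s, perpendicular to OA.
Rod angle: sinφ = −(r/L) sinθ ⇒ φ = -16.365°; ω_rod = −rω cosθ/√(L²−r²sin²θ) = -1.2521 rad/s.
V_P = V_A + ω_rod × AP, with AP = 0.0782 m along the rod.
Components: V_Px = −rω sinθ − a·ω_rod·sinφ = -15.325 m/s;  V_Py = rω cosθ + a·ω_rod·cosφ = +0.11966 m/s.
|V_P| = √(V_Px² + V_Py²) = 15.325 m/s.

15.3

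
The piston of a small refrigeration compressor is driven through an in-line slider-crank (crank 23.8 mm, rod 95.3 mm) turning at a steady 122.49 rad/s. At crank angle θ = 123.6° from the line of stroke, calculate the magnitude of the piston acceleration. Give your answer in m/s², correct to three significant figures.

ω = 122.5 rad/s
x(θ) = r cosθ + √(L² − r² sin²θ); with ω constant, a = ω²·d²x/dθ².
d²x/dθ² = −r cosθ − r²(cos2θ)/√u − r⁴ sin²2θ/(4u^{3/2}),  u = L² − r² sin²θ = 0.00868912 m².
Substituting r = 0.0238 m, L = 0.0953 m, θ = 123.6°: d²x/dθ² = +0.015441 m.
a = ω²·d²x/dθ² = (122.5)²·(+0.015441) = +231.68 m/s²;  |a| = 231.68 m/s².

232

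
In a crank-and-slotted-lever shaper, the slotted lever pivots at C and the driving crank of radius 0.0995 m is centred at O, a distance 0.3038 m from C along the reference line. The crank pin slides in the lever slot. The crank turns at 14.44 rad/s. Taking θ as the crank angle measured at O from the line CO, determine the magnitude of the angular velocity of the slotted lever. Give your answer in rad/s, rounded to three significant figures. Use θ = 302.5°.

2.80

ω = 14.44 rad/s
Crank pin A relative to C: A = (d + r cosθ, r sinθ); lever angle φ = atan2(r sinθ, d + r cosθ).
Differentiating tanφ: φ̇ = rω(d cosθ + r)/(d² + r² + 2dr cosθ).
d² + r² + 2dr cosθ = |CA|² = 0.134678 m²;  d cosθ + r = +0.26273 m.
|ω_lever| = |0.0995·14.44·+0.26273| / 0.134678 = 2.8029 rad/s.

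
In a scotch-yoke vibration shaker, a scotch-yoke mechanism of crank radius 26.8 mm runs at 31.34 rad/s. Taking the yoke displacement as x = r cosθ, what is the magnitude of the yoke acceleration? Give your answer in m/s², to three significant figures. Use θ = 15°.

25.4

ω = 31.34 rad/s
x = r cosθ ⇒ ẍ = −rω² cosθ (ω constant).
|a| = rω²|cosθ| = 0.0268·(31.34)²·|cos 15°| = 25.426 m/s².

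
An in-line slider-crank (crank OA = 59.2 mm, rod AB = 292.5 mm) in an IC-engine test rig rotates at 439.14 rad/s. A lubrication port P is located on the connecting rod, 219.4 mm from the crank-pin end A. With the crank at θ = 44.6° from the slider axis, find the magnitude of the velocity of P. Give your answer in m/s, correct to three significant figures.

20.8

ω = 439.1 rad/s.  Crank-pin speed |V_A| = rω = 25.997 m/s, perpendicular to OA.
Rod angle: sinφ = −(r/L) sinθ ⇒ φ = -8.170°; ω_rod = −rω cosθ/√(L²−r²sin²θ) = -63.933 rad/s.
V_P = V_A + ω_rod × AP, with AP = 0.2194 m along the rod.
Components: V_Px = −rω sinθ − a·ω_rod·sinφ = -20.247 m/s;  V_Py = rω cosθ + a·ω_rod·cosφ = +4.6261 m/s.
|V_P| = √(V_Px² + V_Py²) = 20.769 m/s.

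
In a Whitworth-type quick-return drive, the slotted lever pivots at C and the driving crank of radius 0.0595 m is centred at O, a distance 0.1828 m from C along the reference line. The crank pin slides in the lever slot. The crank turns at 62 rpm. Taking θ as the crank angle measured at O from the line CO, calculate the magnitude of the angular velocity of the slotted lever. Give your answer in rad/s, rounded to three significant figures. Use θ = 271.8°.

0.670

ω = 6.493 rad/s (from 62 rpm).
Crank pin A relative to C: A = (d + r cosθ, r sinθ); lever angle φ = atan2(r sinθ, d + r cosθ).
Differentiating tanφ: φ̇ = rω(d cosθ + r)/(d² + r² + 2dr cosθ).
d² + r² + 2dr cosθ = |CA|² = 0.0376394 m²;  d cosθ + r = +0.065242 m.
|ω_lever| = |0.0595·6.493·+0.065242| / 0.0376394 = 0.66961 rad/s.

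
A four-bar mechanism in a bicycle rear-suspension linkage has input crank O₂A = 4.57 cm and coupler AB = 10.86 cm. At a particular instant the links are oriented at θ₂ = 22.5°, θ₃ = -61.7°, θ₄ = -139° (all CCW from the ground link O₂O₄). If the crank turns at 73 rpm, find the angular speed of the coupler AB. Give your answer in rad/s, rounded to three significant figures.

1.05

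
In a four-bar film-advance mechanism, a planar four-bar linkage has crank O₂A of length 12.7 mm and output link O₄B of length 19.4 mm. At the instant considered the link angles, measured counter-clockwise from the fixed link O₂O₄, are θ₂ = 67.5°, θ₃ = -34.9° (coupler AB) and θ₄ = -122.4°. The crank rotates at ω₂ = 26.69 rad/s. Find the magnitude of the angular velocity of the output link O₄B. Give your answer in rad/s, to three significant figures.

17.1

ω₂ = 26.69 rad/s
Differentiating the loop-closure r₂e^{iθ₂}+r₃e^{iθ₃}=r₁+r₄e^{iθ₄} gives r₂ω₂e^{iθ₂}+r₃ω₃e^{iθ₃}=r₄ω₄e^{iθ₄}.
Eliminating the other unknown: ω₄ = r₂ω₂ sin(θ₂−θ₃) / [r₄ sin(θ₄−θ₃)].
Numerator sine = +0.97667; denominator sine = -0.99905.
Result = 0.0127·26.69·(+0.97667) / (0.0194·(-0.99905)) = -17.081 rad/s; magnitude 17.081 rad/s.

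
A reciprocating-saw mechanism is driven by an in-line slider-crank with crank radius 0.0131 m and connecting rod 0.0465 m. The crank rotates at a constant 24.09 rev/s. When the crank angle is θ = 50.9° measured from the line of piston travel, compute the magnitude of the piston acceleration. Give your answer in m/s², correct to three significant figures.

ω = 2π·24.1 = 151.4 rad/s
x(θ) = r cosθ + √(L² − r² sin²θ); with ω constant, a = ω²·d²x/dθ².
d²x/dθ² = −r cosθ − r²(cos2θ)/√u − r⁴ sin²2θ/(4u^{3/2}),  u = L² − r² sin²θ = 0.0020589 m².
Substituting r = 0.0131 m, L = 0.0465 m, θ = 50.9°: d²x/dθ² = -0.007564 m.
a = ω²·d²x/dθ² = (151.4)²·(-0.007564) = -173.29 m/s²;  |a| = 173.29 m/s².

173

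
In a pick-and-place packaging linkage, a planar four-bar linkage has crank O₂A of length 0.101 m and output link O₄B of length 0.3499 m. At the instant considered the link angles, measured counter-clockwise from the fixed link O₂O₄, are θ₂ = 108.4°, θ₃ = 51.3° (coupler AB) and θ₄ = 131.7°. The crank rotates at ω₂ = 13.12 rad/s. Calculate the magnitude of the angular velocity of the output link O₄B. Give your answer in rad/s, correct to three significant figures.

ω₂ = 13.12 rad/s
Differentiating the loop-closure r₂e^{iθ₂}+r₃e^{iθ₃}=r₁+r₄e^{iθ₄} gives r₂ω₂e^{iθ₂}+r₃ω₃e^{iθ₃}=r₄ω₄e^{iθ₄}.
Eliminating the other unknown: ω₄ = r₂ω₂ sin(θ₂−θ₃) / [r₄ sin(θ₄−θ₃)].
Numerator sine = +0.83962; denominator sine = +0.98600.
Result = 0.101·13.12·(+0.83962) / (0.3499·(+0.98600)) = +3.2249 rad/s; magnitude 3.2249 rad/s.

3.22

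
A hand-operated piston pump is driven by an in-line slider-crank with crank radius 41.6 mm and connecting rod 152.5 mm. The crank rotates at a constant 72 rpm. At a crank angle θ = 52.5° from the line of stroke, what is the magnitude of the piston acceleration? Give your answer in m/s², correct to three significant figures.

1.28

ω = 2π·72/60 = 7.54 rad/s
x(θ) = r cosθ + √(L² − r² sin²θ); with ω constant, a = ω²·d²x/dθ².
d²x/dθ² = −r cosθ − r²(cos2θ)/√u − r⁴ sin²2θ/(4u^{3/2}),  u = L² − r² sin²θ = 0.022167 m².
Substituting r = 0.0416 m, L = 0.1525 m, θ = 52.5°: d²x/dθ² = -0.022528 m.
a = ω²·d²x/dθ² = (7.54)²·(-0.022528) = -1.2807 m/s²;  |a| = 1.2807 m/s².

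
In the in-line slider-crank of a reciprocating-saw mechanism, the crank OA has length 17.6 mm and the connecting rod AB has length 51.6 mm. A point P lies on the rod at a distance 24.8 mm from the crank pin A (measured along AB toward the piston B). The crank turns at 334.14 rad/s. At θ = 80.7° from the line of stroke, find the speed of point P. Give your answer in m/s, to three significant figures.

5.99

ω = 334.1 rad/s.  Crank-pin speed |V_A| = rω = 5.8809 m/s, perpendicular to OA.
Rod angle: sinφ = −(r/L) sinθ ⇒ φ = -19.670°; ω_rod = −rω cosθ/√(L²−r²sin²θ) = -19.559 rad/s.
V_P = V_A + ω_rod × AP, with AP = 0.0248 m along the rod.
Components: V_Px = −rω sinθ − a·ω_rod·sinφ = -5.9668 m/s;  V_Py = rω cosθ + a·ω_rod·cosφ = +0.4936 m/s.
|V_P| = √(V_Px² + V_Py²) = 5.9872 m/s.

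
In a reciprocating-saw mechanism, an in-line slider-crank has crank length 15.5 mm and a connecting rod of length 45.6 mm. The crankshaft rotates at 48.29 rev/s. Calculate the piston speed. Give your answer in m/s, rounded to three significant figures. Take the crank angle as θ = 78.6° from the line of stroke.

ω = 2π·48.3 = 303.4 rad/s
For an in-line slider-crank, x = r cosθ + √(L² − r² sin²θ), so v = −rω sinθ·[1 + r cosθ/√(L² − r² sin²θ)].
With r = 0.0155 m, L = 0.0456 m, θ = 78.6°: √(L² − r² sin²θ) = 0.042994 m.
v = −0.0155·303.4·0.98027·[1 + 0.0155·0.19766/0.042994] = -4.9387 m/s.
|v| = 4.9387 m/s.

4.94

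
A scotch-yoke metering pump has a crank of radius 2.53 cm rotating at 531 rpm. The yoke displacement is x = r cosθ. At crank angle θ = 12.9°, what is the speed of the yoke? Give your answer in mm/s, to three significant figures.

ω = 55.61 rad/s (from 531 rpm).
x = r cosθ ⇒ ẋ = −rω sinθ.
|v| = rω|sinθ| = 0.0253·55.61·|sin 12.9°| = 0.31408 m/s = 314.08 mm/s.

314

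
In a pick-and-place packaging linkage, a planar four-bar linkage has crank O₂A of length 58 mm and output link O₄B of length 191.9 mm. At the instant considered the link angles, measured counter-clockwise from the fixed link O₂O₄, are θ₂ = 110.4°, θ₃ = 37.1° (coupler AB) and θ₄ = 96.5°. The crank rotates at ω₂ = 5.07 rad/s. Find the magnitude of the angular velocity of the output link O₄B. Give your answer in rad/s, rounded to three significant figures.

1.71

ω₂ = 5.07 rad/s
Differentiating the loop-closure r₂e^{iθ₂}+r₃e^{iθ₃}=r₁+r₄e^{iθ₄} gives r₂ω₂e^{iθ₂}+r₃ω₃e^{iθ₃}=r₄ω₄e^{iθ₄}.
Eliminating the other unknown: ω₄ = r₂ω₂ sin(θ₂−θ₃) / [r₄ sin(θ₄−θ₃)].
Numerator sine = +0.95782; denominator sine = +0.86074.
Result = 0.058·5.07·(+0.95782) / (0.1919·(+0.86074)) = +1.7052 rad/s; magnitude 1.7052 rad/s.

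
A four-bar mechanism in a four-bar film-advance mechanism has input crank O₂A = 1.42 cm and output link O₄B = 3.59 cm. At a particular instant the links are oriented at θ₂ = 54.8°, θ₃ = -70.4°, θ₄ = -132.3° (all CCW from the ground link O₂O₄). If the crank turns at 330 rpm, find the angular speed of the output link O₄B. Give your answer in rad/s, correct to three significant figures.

12.7

ω₂ = 34.56 rad/s (from 330 rpm).
Differentiating the loop-closure r₂e^{iθ₂}+r₃e^{iθ₃}=r₁+r₄e^{iθ₄} gives r₂ω₂e^{iθ₂}+r₃ω₃e^{iθ₃}=r₄ω₄e^{iθ₄}.
Eliminating the other unknown: ω₄ = r₂ω₂ sin(θ₂−θ₃) / [r₄ sin(θ₄−θ₃)].
Numerator sine = +0.81714; denominator sine = -0.88213.
Result = 0.0142·34.56·(+0.81714) / (0.0359·(-0.88213)) = -12.662 rad/s; magnitude 12.662 rad/s.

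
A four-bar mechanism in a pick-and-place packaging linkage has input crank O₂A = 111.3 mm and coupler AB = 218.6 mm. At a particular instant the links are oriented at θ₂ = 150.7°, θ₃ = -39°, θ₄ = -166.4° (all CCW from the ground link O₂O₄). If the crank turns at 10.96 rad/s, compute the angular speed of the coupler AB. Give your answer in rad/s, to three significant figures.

4.78

ω₂ = 10.96 rad/s
Differentiating the loop-closure r₂e^{iθ₂}+r₃e^{iθ₃}=r₁+r₄e^{iθ₄} gives r₂ω₂e^{iθ₂}+r₃ω₃e^{iθ₃}=r₄ω₄e^{iθ₄}.
Eliminating the other unknown: ω₃ = r₂ω₂ sin(θ₄−θ₂) / [r₃ sin(θ₃−θ₄)].
Numerator sine = +0.68072; denominator sine = +0.79441.
Result = 0.1113·10.96·(+0.68072) / (0.2186·(+0.79441)) = +4.7816 rad/s; magnitude 4.7816 rad/s.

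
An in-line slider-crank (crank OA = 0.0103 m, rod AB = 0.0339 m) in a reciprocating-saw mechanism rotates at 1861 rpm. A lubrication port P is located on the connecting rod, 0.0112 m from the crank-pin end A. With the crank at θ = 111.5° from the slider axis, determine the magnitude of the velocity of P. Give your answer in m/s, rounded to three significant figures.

1.86

ω = 194.9 rad/s.  Crank-pin speed |V_A| = rω = 2.0073 m/s, perpendicular to OA.
Rod angle: sinφ = −(r/L) sinθ ⇒ φ = -16.421°; ω_rod = −rω cosθ/√(L²−r²sin²θ) = +22.624 rad/s.
V_P = V_A + ω_rod × AP, with AP = 0.0112 m along the rod.
Components: V_Px = −rω sinθ − a·ω_rod·sinφ = -1.796 m/s;  V_Py = rω cosθ + a·ω_rod·cosφ = -0.49262 m/s.
|V_P| = √(V_Px² + V_Py²) = 1.8623 m/s.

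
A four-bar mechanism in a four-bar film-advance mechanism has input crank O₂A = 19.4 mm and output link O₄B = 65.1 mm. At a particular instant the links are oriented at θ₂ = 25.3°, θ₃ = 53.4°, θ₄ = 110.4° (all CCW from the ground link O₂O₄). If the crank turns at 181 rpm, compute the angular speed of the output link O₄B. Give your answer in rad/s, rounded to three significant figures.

ω₂ = 18.95 rad/s (from 181 rpm).
Differentiating the loop-closure r₂e^{iθ₂}+r₃e^{iθ₃}=r₁+r₄e^{iθ₄} gives r₂ω₂e^{iθ₂}+r₃ω₃e^{iθ₃}=r₄ω₄e^{iθ₄}.
Eliminating the other unknown: ω₄ = r₂ω₂ sin(θ₂−θ₃) / [r₄ sin(θ₄−θ₃)].
Numerator sine = -0.47101; denominator sine = +0.83867.
Result = 0.0194·18.95·(-0.47101) / (0.0651·(+0.83867)) = -3.1723 rad/s; magnitude 3.1723 rad/s.

3.17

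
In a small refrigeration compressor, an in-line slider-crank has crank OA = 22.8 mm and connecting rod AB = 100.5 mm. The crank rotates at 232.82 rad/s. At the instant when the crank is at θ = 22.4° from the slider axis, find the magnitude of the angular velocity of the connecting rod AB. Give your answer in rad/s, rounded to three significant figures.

ω = 232.8 rad/s
The rod makes angle φ with the slider axis where L sinφ = r sinθ; differentiating, L cosφ·φ̇ = r ω cosθ.
L cosφ = √(L² − r² sin²θ) = 0.10012 m.
|ω_rod| = r ω |cosθ| / √(L² − r² sin²θ) = 0.0228·232.8·0.92455/0.10012 = 49.017 rad/s.

49.0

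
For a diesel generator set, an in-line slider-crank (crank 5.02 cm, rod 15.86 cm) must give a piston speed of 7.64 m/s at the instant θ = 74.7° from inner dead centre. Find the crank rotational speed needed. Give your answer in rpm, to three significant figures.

1390

For an in-line slider-crank, |v_piston| = rω|sinθ|·[1 + r cosθ/√(L² − r² sin²θ)].
With r = 0.0502 m, L = 0.1586 m, θ = 74.7°: the bracketed kinematic factor |dx/dθ| = 0.052668 m.
ω = v/|dx/dθ| = 7.64/0.052668 = 145.06 rad/s.
N = 60ω/(2π) = 1385.2 rpm.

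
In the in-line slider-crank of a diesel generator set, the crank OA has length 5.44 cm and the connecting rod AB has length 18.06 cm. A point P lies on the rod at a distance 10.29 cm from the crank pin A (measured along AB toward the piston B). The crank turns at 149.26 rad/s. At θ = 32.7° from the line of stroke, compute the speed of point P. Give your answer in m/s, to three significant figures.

5.82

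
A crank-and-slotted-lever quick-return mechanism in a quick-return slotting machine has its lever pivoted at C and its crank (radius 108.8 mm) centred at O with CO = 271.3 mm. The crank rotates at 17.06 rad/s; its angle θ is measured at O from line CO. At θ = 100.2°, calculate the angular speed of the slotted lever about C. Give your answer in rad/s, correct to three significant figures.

1.50

ω = 17.06 rad/s
Crank pin A relative to C: A = (d + r cosθ, r sinθ); lever angle φ = atan2(r sinθ, d + r cosθ).
Differentiating tanφ: φ̇ = rω(d cosθ + r)/(d² + r² + 2dr cosθ).
d² + r² + 2dr cosθ = |CA|² = 0.074987 m²;  d cosθ + r = +0.060757 m.
|ω_lever| = |0.1088·17.06·+0.060757| / 0.074987 = 1.5039 rad/s.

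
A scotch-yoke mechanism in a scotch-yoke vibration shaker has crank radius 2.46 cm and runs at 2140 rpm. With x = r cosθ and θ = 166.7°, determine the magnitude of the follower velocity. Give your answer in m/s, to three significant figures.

1.27

ω = 224.1 rad/s (from 2140 rpm).
x = r cosθ ⇒ ẋ = −rω sinθ.
|v| = rω|sinθ| = 0.0246·224.1·|sin 166.7°| = 1.2682 m/s.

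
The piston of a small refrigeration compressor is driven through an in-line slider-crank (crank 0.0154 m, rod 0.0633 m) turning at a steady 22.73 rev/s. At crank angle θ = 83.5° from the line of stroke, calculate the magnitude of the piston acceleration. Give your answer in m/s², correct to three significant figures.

41.1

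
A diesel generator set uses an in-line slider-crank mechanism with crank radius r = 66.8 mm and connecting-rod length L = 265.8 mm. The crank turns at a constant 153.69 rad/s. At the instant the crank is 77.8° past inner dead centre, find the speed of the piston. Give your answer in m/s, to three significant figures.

10.6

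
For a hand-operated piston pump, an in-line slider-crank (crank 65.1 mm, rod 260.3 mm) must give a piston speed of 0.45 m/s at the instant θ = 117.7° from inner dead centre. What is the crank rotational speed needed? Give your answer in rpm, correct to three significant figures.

84.6

For an in-line slider-crank, |v_piston| = rω|sinθ|·[1 + r cosθ/√(L² − r² sin²θ)].
With r = 0.0651 m, L = 0.2603 m, θ = 117.7°: the bracketed kinematic factor |dx/dθ| = 0.050768 m.
ω = v/|dx/dθ| = 0.45/0.050768 = 8.8639 rad/s.
N = 60ω/(2π) = 84.644 rpm.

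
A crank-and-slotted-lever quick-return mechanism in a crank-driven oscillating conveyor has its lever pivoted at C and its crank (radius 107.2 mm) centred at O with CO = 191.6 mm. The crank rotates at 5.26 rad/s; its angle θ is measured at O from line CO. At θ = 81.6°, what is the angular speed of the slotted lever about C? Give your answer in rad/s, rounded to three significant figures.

1.41

ω = 5.26 rad/s
Crank pin A relative to C: A = (d + r cosθ, r sinθ); lever angle φ = atan2(r sinθ, d + r cosθ).
Differentiating tanφ: φ̇ = rω(d cosθ + r)/(d² + r² + 2dr cosθ).
d² + r² + 2dr cosθ = |CA|² = 0.0542034 m²;  d cosθ + r = +0.13519 m.
|ω_lever| = |0.1072·5.26·+0.13519| / 0.0542034 = 1.4064 rad/s.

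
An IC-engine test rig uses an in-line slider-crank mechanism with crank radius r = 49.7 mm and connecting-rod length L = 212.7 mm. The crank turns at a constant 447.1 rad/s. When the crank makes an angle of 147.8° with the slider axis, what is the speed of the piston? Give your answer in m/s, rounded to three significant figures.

9.48

ω = 447.1 rad/s
For an in-line slider-crank, x = r cosθ + √(L² − r² sin²θ), so v = −rω sinθ·[1 + r cosθ/√(L² − r² sin²θ)].
With r = 0.0497 m, L = 0.2127 m, θ = 147.8°: √(L² − r² sin²θ) = 0.21104 m.
v = −0.0497·447.1·0.53288·[1 + 0.0497·-0.84619/0.21104] = -9.4814 m/s.
|v| = 9.4814 m/s.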